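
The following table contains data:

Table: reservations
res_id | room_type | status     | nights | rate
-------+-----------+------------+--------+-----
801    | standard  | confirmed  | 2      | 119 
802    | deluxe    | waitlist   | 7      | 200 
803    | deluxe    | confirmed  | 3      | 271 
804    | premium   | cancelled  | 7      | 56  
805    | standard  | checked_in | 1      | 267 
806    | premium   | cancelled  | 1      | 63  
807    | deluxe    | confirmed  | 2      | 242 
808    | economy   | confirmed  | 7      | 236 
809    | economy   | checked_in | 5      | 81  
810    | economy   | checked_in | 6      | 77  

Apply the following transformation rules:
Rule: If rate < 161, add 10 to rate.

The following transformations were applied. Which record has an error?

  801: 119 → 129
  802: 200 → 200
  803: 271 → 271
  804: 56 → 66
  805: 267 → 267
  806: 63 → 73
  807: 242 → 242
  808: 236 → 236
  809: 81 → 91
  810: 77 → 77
Record 810 has an error. The correct transformed value should be 87, not 77.

Step 1: Check each record against the rule
Step 2: Record 810 has rate = 77
Step 3: Since 77 < 161, the bonus should have been applied
Step 4: Correct value = 87, but claimed value = 77
Conclusion: Record 810 has the error.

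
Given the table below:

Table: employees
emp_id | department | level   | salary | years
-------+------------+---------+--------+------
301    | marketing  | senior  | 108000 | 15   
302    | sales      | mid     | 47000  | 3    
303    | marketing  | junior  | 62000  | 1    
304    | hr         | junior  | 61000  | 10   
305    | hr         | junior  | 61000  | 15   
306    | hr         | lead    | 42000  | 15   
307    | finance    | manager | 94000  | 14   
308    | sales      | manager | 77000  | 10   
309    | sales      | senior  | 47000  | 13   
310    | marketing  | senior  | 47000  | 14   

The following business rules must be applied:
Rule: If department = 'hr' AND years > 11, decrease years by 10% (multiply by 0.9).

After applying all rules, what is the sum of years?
107.0

Step 1: Find records where department = 'hr' AND years > 11
Step 2: 2 records match, summing to 30
Step 3: After multiplier: 30 × 0.9 = 27.0
Step 4: Unaffected records sum: 80
Step 5: Final sum = 27.0 + 80 = 107.0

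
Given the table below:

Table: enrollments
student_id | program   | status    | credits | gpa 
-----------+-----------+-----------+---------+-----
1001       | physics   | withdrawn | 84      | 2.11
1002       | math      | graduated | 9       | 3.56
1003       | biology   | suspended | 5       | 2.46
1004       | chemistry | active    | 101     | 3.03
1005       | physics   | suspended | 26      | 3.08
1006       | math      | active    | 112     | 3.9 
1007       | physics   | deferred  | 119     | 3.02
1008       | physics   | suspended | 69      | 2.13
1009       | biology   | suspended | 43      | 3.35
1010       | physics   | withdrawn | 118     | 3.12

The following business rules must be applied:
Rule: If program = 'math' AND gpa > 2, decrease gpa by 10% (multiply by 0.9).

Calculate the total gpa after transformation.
29.01

Step 1: Find records where program = 'math' AND gpa > 2
Step 2: 2 records match, summing to 7.46
Step 3: After multiplier: 7.46 × 0.9 = 6.71
Step 4: Unaffected records sum: 22.3
Step 5: Final sum = 6.71 + 22.3 = 29.01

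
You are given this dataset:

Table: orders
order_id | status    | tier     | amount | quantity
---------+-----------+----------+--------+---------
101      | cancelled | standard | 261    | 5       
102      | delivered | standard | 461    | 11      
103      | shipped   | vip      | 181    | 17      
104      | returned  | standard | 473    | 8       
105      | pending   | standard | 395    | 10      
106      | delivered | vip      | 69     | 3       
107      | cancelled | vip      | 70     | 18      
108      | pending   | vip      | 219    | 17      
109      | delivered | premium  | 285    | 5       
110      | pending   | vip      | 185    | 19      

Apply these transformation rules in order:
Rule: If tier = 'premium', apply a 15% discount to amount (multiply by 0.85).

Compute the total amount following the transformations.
2556.25

Step 1: Records with tier = 'premium' have total amount = 285
Step 2: Apply multiplier: 285 × 0.85 = 242.25
Step 3: Other records total: 2314
Step 4: Final sum = 242.25 + 2314 = 2556.25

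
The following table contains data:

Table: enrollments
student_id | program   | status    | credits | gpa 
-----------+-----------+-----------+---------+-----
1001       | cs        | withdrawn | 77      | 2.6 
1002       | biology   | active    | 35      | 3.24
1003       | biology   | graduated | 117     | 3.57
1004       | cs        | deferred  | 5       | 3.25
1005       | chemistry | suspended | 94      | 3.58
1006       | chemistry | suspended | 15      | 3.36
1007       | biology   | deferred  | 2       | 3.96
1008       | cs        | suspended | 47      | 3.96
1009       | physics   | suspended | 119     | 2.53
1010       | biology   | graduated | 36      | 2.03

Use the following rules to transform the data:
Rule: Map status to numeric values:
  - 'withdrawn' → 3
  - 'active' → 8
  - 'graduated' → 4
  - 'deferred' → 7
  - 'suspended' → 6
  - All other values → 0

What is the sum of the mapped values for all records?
57

Step 1: Apply mapping to each record
Step 2: Count by status:
  'withdrawn': 1 records × 3 = 3
  'active': 1 records × 8 = 8
  'graduated': 2 records × 4 = 8
  'deferred': 2 records × 7 = 14
  'suspended': 4 records × 6 = 24
Step 3: Sum all mapped values = 57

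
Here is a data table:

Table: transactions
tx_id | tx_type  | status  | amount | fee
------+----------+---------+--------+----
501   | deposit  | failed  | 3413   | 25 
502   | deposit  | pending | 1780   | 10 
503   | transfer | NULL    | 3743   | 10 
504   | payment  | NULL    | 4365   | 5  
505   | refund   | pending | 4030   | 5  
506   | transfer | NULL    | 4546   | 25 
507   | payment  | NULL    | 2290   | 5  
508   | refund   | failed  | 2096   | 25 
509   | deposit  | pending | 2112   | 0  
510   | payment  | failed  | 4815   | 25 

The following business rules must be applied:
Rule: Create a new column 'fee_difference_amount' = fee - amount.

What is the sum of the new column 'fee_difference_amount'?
-33055

Step 1: For each record, compute fee - amount
Example calculations:
  25 - 3413 = -3388
  10 - 1780 = -1770
  10 - 3743 = -3733
  ...
Step 2: Sum all derived values
Step 3: Total = -33055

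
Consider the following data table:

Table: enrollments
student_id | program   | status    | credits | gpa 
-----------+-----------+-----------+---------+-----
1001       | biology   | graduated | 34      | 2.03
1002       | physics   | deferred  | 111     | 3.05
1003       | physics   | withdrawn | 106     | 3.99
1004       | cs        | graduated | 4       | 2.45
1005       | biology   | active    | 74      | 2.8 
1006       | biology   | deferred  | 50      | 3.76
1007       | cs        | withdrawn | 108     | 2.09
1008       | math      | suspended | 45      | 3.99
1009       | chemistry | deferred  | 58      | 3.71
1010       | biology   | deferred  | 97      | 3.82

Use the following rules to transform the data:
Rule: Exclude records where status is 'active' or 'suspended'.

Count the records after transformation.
8

Step 1: Count records to exclude
  - 1 (active) + 1 (suspended) = 2 records
Step 2: Total records: 10
Step 3: Remaining = 10 - 2 = 8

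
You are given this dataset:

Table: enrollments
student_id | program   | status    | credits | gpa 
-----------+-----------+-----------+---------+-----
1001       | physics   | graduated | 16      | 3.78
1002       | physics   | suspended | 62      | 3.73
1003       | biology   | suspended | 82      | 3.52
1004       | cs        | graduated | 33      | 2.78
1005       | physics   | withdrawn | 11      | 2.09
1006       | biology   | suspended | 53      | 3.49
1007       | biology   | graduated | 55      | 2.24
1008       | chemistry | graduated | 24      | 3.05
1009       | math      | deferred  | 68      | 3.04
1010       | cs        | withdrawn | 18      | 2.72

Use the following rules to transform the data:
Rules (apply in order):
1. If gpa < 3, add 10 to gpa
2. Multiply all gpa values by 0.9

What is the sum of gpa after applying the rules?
63.4

Step 1: Apply Rule 1 - Add 10 to records with gpa < 3
  - 4 records affected: 9.83 + (4 × 10) = 49.83
  - Unaffected records: 20.61
  - Sum after Rule 1: 70.44
Step 2: Apply Rule 2 - Multiply all by 0.9
  - 70.44 × 0.9 = 63.4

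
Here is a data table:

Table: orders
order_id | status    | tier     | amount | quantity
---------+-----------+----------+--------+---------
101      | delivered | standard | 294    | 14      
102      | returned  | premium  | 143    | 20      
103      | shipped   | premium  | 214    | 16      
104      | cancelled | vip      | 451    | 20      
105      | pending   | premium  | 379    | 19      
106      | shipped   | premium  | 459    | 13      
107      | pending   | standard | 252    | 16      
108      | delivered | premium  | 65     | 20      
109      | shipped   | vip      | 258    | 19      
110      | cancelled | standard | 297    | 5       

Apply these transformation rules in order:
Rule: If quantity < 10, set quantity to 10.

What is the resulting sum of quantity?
167

Step 1: 1 records have quantity < 10
Step 2: These records originally summed to 5
Step 3: After setting to minimum: 1 × 10 = 10
Step 4: Unaffected records sum: 157
Step 5: Final sum = 10 + 157 = 167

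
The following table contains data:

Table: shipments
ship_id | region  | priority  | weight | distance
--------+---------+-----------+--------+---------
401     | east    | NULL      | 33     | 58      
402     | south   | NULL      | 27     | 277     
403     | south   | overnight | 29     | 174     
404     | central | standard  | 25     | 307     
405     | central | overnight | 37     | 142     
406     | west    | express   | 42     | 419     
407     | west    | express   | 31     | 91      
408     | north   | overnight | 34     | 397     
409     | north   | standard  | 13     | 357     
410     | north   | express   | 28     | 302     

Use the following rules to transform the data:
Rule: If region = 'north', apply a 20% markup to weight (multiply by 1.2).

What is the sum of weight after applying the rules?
314.0

Step 1: Records with region = 'north' have total weight = 75
Step 2: Apply multiplier: 75 × 1.2 = 90.0
Step 3: Other records total: 224
Step 4: Final sum = 90.0 + 224 = 314.0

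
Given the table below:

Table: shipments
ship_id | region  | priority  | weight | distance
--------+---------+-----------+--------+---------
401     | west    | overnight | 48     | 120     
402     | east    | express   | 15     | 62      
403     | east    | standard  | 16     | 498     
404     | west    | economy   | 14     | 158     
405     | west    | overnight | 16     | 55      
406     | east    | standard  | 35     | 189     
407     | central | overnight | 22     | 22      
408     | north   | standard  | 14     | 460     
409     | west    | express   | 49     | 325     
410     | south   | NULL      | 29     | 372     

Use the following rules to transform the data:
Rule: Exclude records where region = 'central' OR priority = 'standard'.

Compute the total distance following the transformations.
1092

Step 1: Find records where region = 'central' OR priority = 'standard'
Step 2: 4 records match, summing to 1169
Step 3: Original sum: 2261
Step 4: Remaining sum = 2261 - 1169 = 1092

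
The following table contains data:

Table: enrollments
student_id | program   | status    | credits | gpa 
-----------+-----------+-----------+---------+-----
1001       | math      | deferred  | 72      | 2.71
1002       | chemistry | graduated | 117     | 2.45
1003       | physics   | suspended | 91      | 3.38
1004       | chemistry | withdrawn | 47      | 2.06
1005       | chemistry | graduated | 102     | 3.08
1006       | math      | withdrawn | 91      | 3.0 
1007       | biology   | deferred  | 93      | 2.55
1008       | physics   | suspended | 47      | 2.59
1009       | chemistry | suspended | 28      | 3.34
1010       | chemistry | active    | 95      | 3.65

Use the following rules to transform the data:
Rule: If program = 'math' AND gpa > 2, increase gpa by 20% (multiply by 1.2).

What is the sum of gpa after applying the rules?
29.95

Step 1: Find records where program = 'math' AND gpa > 2
Step 2: 2 records match, summing to 5.71
Step 3: After multiplier: 5.71 × 1.2 = 6.85
Step 4: Unaffected records sum: 23.1
Step 5: Final sum = 6.85 + 23.1 = 29.95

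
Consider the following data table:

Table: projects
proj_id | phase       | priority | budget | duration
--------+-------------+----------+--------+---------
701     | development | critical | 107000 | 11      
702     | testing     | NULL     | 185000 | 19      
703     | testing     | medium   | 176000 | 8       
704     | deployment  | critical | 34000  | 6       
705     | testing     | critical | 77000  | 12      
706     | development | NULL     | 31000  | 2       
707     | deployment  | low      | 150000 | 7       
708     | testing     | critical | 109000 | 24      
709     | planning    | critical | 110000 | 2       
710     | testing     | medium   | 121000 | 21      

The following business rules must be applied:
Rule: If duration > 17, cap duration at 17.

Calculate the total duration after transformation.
99

Step 1: 3 records have duration > 17
Step 2: These records originally summed to 64
Step 3: After capping: 3 × 17 = 51
Step 4: Unaffected records sum: 48
Step 5: Final sum = 51 + 48 = 99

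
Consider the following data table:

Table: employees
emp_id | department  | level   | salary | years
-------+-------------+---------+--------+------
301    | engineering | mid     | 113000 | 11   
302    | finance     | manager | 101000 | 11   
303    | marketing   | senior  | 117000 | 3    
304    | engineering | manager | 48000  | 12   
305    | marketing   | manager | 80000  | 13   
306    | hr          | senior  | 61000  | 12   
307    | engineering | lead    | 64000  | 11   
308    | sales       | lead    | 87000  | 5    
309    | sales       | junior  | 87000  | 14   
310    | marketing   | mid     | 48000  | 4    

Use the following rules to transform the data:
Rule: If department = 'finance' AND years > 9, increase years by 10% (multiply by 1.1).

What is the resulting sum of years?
97.1

Step 1: Find records where department = 'finance' AND years > 9
Step 2: 1 records match, summing to 11
Step 3: After multiplier: 11 × 1.1 = 12.1
Step 4: Unaffected records sum: 85
Step 5: Final sum = 12.1 + 85 = 97.1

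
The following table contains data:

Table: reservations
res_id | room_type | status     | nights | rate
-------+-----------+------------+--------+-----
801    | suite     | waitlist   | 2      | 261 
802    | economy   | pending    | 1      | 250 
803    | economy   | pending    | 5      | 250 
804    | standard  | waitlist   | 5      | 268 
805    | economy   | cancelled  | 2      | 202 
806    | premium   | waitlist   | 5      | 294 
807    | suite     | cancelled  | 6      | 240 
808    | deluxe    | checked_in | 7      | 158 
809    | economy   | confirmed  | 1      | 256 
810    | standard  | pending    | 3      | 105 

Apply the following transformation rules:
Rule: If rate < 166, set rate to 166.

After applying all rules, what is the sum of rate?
2353

Step 1: 2 records have rate < 166
Step 2: These records originally summed to 263
Step 3: After setting to minimum: 2 × 166 = 332
Step 4: Unaffected records sum: 2021
Step 5: Final sum = 332 + 2021 = 2353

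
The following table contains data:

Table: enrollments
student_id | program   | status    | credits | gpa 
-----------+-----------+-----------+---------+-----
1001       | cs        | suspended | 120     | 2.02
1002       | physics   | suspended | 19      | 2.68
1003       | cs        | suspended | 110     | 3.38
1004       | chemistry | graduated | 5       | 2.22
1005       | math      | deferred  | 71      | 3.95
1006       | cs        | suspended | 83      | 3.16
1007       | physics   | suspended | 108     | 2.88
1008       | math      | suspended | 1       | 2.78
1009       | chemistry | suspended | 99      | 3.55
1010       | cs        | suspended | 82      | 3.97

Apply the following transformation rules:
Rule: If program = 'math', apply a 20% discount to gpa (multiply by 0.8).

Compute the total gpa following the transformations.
29.24

Step 1: Records with program = 'math' have total gpa = 6.73
Step 2: Apply multiplier: 6.73 × 0.8 = 5.38
Step 3: Other records total: 23.86
Step 4: Final sum = 5.38 + 23.86 = 29.24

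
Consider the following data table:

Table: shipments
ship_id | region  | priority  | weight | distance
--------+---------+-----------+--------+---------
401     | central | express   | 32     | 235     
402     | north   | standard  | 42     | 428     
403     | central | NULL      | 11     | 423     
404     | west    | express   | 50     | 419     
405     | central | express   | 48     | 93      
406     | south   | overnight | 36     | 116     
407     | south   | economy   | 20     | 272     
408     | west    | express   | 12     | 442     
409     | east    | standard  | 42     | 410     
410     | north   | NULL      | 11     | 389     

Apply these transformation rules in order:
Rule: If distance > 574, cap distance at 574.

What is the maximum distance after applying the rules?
442

Step 1: Original maximum distance = 442
Step 2: Check cap of 574 against maximum
Step 3: No records exceed the cap (max 442 <= cap 574), so no capping applies
Step 4: Maximum after transformation = 442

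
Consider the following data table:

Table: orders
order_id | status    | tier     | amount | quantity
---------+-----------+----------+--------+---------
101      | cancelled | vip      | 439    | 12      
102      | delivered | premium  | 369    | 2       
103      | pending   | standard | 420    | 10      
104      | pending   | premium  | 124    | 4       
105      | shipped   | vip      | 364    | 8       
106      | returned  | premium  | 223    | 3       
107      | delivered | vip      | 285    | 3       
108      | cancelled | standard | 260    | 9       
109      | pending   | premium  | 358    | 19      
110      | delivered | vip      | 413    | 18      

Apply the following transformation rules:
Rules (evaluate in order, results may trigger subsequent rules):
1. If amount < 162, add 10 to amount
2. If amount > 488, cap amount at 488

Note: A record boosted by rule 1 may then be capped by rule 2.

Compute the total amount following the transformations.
3265

Step 1: Apply rule 1 to records with amount < 162
  - 1 records get bonus of 10
  - Of these, 0 records then exceed 488 and get capped
Step 2: Apply rule 2 to records with amount > 488
  - 0 records (original) are capped
Step 3: Calculate final sum = 3265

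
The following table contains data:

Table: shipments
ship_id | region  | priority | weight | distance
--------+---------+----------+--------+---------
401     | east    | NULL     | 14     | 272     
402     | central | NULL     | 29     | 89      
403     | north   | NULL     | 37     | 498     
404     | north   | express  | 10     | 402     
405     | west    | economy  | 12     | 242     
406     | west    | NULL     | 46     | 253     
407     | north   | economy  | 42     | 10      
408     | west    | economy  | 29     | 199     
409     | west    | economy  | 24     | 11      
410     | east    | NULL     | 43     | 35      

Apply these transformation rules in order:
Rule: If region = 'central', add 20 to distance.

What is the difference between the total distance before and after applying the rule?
20

Step 1: Original sum of distance = 2011
Step 2: 1 records have region = 'central'
Step 3: Each affected record changes by 20
Step 4: Total change = 1 × 20 = 20
Step 5: New sum = 2011 + 20 = 2031
Step 6: Difference = |2031 - 2011| = 20
        (Sum increased by 20)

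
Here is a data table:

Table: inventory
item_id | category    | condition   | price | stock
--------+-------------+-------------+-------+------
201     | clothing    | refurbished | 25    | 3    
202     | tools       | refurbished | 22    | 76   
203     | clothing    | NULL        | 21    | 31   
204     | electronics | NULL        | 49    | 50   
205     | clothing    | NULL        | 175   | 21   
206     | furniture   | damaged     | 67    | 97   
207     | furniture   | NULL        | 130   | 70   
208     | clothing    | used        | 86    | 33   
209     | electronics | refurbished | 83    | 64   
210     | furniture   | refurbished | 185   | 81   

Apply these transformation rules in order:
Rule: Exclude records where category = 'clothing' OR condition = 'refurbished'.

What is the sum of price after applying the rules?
246

Step 1: Find records where category = 'clothing' OR condition = 'refurbished'
Step 2: 7 records match, summing to 597
Step 3: Original sum: 843
Step 4: Remaining sum = 843 - 597 = 246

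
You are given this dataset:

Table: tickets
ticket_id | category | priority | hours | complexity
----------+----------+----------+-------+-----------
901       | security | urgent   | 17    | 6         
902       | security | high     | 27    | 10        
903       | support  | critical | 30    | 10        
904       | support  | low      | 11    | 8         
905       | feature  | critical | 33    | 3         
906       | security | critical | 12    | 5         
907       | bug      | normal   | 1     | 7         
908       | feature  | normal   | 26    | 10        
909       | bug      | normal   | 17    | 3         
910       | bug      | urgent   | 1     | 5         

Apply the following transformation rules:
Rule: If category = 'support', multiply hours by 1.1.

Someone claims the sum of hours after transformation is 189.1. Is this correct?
No, the correct result is 179.1.

Step 1: Calculate the correct sum after transformation
Step 2: Apply multiplier 1.1 to records where category = 'support'
Step 3: Correct result = 179.1
Step 4: Claimed result = 189.1
Step 5: 179.1 ≠ 189.1
Conclusion: The claimed result is incorrect. The correct answer is 179.1.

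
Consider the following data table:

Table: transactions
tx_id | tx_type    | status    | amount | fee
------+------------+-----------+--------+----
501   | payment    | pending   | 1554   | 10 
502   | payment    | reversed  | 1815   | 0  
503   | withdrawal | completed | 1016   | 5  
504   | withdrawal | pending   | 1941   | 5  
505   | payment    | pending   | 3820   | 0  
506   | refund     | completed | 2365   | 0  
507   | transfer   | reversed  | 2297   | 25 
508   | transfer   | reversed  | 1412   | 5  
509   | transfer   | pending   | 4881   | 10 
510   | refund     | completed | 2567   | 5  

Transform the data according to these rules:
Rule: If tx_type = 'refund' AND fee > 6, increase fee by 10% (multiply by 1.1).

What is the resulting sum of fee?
65

Step 1: Find records where tx_type = 'refund' AND fee > 6
Step 2: 0 records match, summing to 0
Step 3: After multiplier: 0 × 1.1 = 0.0
Step 4: Unaffected records sum: 65
Step 5: Final sum = 0.0 + 65 = 65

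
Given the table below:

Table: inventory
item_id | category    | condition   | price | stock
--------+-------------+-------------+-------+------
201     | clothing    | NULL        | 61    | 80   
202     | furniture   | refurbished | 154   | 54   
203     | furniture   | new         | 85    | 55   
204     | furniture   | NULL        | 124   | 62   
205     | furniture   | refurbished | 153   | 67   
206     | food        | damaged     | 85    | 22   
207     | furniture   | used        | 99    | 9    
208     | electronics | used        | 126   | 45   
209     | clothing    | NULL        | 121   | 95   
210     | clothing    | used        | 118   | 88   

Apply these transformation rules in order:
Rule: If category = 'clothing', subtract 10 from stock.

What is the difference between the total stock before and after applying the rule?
30

Step 1: Original sum of stock = 577
Step 2: 3 records have category = 'clothing'
Step 3: Each affected record changes by -10
Step 4: Total change = 3 × -10 = -30
Step 5: New sum = 577 + -30 = 547
Step 6: Difference = |547 - 577| = 30
        (Sum decreased by 30)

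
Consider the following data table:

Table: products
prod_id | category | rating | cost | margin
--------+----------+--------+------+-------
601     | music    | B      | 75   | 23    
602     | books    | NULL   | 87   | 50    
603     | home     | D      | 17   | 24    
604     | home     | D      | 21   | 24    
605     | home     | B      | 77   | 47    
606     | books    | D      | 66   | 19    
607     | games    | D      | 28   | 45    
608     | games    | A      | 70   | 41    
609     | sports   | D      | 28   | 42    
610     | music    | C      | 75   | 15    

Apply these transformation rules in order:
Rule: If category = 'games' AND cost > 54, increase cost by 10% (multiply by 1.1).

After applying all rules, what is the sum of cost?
551.0

Step 1: Find records where category = 'games' AND cost > 54
Step 2: 1 records match, summing to 70
Step 3: After multiplier: 70 × 1.1 = 77.0
Step 4: Unaffected records sum: 474
Step 5: Final sum = 77.0 + 474 = 551.0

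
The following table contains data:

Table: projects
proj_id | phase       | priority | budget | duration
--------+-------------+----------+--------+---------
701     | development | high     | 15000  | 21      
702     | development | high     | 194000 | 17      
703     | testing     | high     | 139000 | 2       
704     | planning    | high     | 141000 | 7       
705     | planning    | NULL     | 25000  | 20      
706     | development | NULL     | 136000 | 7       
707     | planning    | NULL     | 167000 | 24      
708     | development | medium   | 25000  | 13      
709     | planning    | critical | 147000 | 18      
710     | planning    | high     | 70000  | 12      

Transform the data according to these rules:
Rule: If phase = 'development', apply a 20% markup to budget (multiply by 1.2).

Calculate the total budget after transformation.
1133000.0

Step 1: Records with phase = 'development' have total budget = 370000
Step 2: Apply multiplier: 370000 × 1.2 = 444000.0
Step 3: Other records total: 689000
Step 4: Final sum = 444000.0 + 689000 = 1133000.0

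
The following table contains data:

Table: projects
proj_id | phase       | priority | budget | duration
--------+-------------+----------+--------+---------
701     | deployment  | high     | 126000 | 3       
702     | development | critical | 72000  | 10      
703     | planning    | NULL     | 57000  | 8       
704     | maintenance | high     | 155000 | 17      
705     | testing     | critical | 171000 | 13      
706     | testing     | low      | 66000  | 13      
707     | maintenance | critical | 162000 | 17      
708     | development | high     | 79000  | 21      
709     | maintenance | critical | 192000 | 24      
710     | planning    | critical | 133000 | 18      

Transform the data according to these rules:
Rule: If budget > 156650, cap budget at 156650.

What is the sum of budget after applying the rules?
1157950

Step 1: 3 records have budget > 156650
Step 2: These records originally summed to 525000
Step 3: After capping: 3 × 156650 = 469950
Step 4: Unaffected records sum: 688000
Step 5: Final sum = 469950 + 688000 = 1157950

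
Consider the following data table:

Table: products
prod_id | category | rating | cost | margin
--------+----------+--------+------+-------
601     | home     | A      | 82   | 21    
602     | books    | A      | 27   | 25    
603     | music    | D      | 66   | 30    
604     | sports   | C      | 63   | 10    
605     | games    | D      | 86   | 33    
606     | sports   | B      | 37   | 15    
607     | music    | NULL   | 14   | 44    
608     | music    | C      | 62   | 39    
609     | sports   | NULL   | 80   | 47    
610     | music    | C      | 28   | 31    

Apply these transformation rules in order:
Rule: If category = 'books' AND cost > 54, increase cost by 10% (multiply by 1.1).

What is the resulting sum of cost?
545

Step 1: Find records where category = 'books' AND cost > 54
Step 2: 0 records match, summing to 0
Step 3: After multiplier: 0 × 1.1 = 0.0
Step 4: Unaffected records sum: 545
Step 5: Final sum = 0.0 + 545 = 545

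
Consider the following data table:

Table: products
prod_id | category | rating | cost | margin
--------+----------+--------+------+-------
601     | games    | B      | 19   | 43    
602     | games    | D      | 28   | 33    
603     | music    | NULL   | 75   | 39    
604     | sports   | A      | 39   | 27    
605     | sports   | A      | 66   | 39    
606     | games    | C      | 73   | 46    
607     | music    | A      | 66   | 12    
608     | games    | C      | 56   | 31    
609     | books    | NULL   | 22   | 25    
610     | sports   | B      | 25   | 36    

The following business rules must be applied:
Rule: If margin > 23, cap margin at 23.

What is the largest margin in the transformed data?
23

Step 1: Original maximum margin = 46
Step 2: Apply cap at 23
Step 3: 9 records had margin > 23 and were capped
Step 4: Maximum after transformation = 23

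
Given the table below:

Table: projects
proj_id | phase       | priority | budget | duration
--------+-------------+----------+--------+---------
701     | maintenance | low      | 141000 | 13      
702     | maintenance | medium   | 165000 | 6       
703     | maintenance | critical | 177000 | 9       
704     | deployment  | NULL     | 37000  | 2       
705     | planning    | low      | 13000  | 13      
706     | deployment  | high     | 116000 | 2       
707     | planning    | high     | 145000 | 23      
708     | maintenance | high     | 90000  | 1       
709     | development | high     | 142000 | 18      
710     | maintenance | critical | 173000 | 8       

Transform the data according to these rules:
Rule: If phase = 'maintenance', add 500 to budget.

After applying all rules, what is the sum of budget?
1201500

Step 1: Count records where phase = 'maintenance': 5
Step 2: Total bonus added: 5 × 500 = 2500
Step 3: Original sum of budget: 1199000
Step 4: Final sum = 1199000 + 2500 = 1201500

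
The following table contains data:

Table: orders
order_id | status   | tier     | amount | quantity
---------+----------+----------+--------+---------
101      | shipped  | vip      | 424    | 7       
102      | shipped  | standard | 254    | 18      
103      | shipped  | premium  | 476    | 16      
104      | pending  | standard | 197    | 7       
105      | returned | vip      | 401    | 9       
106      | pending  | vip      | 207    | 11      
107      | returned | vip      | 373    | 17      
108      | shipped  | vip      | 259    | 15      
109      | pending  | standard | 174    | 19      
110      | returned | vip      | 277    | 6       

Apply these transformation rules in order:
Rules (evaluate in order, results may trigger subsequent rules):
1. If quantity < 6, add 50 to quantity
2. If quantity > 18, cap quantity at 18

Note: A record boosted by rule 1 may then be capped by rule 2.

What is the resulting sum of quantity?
124

Step 1: Apply rule 1 to records with quantity < 6
  - 0 records get bonus of 50
  - Of these, 0 records then exceed 18 and get capped
Step 2: Apply rule 2 to records with quantity > 18
  - 1 records (original) are capped
Step 3: Calculate final sum = 124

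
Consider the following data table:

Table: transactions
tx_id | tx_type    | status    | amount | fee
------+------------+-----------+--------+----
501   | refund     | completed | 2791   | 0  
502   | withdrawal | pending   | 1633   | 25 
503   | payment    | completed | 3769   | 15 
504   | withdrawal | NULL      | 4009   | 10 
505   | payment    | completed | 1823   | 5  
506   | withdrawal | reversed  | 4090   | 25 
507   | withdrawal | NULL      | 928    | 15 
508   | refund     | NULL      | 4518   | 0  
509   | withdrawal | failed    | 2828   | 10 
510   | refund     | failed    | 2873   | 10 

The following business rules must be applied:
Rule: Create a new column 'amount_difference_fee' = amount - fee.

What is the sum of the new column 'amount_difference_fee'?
29147

Step 1: For each record, compute amount - fee
Example calculations:
  2791 - 0 = 2791
  1633 - 25 = 1608
  3769 - 15 = 3754
  ...
Step 2: Sum all derived values
Step 3: Total = 29147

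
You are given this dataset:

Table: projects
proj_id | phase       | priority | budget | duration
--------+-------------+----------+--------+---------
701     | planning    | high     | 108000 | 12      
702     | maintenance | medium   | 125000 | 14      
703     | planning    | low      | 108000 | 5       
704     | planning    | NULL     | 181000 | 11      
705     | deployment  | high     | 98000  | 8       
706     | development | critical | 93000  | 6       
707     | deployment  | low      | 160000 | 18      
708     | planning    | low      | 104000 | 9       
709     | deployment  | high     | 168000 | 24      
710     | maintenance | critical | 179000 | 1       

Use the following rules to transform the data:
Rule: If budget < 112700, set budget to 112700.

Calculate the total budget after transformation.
1376500

Step 1: 5 records have budget < 112700
Step 2: These records originally summed to 511000
Step 3: After setting to minimum: 5 × 112700 = 563500
Step 4: Unaffected records sum: 813000
Step 5: Final sum = 563500 + 813000 = 1376500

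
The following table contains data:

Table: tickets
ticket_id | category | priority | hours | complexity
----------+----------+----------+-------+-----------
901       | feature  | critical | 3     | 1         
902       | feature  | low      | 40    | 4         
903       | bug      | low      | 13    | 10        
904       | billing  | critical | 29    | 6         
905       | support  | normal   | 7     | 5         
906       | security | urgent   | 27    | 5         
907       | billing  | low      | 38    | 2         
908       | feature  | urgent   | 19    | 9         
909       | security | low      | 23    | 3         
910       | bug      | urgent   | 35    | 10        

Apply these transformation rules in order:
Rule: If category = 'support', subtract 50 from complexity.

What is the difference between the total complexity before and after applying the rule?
50

Step 1: Original sum of complexity = 55
Step 2: 1 records have category = 'support'
Step 3: Each affected record changes by -50
Step 4: Total change = 1 × -50 = -50
Step 5: New sum = 55 + -50 = 5
Step 6: Difference = |5 - 55| = 50
        (Sum decreased by 50)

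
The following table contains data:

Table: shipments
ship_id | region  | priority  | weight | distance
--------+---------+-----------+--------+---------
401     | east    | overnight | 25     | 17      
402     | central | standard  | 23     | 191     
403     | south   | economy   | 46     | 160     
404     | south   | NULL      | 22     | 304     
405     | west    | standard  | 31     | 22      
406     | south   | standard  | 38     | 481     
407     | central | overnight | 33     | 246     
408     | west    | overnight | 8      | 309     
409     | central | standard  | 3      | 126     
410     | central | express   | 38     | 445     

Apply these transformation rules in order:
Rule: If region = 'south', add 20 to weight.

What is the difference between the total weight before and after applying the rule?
60

Step 1: Original sum of weight = 267
Step 2: 3 records have region = 'south'
Step 3: Each affected record changes by 20
Step 4: Total change = 3 × 20 = 60
Step 5: New sum = 267 + 60 = 327
Step 6: Difference = |327 - 267| = 60
        (Sum increased by 60)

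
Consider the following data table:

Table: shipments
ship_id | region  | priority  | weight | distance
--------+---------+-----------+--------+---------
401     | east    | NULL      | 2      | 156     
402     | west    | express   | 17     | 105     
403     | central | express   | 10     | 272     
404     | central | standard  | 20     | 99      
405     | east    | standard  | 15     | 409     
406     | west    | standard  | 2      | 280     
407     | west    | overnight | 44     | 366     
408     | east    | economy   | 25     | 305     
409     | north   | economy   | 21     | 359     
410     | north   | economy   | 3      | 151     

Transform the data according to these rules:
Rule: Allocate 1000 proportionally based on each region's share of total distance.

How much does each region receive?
central: 148.28, east: 347.72, north: 203.84, west: 300.16

Step 1: Calculate total distance = 2502
Step 2: Calculate each region's proportion:
  central: 371/2502 = 14.83% → 148.28
  east: 870/2502 = 34.77% → 347.72
  north: 510/2502 = 20.38% → 203.84
  west: 751/2502 = 30.02% → 300.16
Step 3: Verify: sum of allocations ≈ 1000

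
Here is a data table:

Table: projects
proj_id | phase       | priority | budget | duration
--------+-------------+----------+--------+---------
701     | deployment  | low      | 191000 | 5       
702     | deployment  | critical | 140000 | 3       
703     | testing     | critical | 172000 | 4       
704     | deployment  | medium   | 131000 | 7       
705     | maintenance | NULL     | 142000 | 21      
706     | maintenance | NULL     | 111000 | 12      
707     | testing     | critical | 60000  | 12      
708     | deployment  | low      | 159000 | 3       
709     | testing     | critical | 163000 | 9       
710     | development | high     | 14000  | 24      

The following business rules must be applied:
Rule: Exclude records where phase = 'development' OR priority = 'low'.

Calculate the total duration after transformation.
68

Step 1: Find records where phase = 'development' OR priority = 'low'
Step 2: 3 records match, summing to 32
Step 3: Original sum: 100
Step 4: Remaining sum = 100 - 32 = 68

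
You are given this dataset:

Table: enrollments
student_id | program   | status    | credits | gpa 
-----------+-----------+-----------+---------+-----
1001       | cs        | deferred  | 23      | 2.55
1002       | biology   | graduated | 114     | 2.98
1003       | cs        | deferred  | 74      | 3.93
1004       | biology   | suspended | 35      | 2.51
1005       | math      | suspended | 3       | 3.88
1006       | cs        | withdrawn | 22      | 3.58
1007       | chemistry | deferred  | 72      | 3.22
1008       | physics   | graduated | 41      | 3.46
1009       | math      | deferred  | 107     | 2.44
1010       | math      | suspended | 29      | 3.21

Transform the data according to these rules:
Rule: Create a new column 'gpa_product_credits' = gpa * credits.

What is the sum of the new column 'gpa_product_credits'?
1595.31

Step 1: For each record, compute gpa * credits
Example calculations:
  2.55 * 23 = 58.65
  2.98 * 114 = 339.72
  3.93 * 74 = 290.82
  ...
Step 2: Sum all derived values
Step 3: Total = 1595.31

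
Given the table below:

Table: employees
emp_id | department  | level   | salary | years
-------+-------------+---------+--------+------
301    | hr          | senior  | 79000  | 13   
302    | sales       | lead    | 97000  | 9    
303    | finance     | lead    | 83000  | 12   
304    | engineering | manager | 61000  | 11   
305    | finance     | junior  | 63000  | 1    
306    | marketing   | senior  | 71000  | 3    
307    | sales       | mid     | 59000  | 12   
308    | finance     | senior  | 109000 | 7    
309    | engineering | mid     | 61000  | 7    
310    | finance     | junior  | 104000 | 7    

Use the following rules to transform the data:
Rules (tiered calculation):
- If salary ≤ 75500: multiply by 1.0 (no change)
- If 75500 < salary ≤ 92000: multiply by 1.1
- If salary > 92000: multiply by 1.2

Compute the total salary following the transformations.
865200.0

Step 1: Tier 1 (salary ≤ 75500): 5 records, sum = 315000 × 1.0 = 315000.0
Step 2: Tier 2 (75500 < salary ≤ 92000): 2 records, sum = 162000 × 1.1 = 178200.0
Step 3: Tier 3 (salary > 92000): 3 records, sum = 310000 × 1.2 = 372000.0
Step 4: Final sum = 315000.0 + 178200.0 + 372000.0 = 865200.0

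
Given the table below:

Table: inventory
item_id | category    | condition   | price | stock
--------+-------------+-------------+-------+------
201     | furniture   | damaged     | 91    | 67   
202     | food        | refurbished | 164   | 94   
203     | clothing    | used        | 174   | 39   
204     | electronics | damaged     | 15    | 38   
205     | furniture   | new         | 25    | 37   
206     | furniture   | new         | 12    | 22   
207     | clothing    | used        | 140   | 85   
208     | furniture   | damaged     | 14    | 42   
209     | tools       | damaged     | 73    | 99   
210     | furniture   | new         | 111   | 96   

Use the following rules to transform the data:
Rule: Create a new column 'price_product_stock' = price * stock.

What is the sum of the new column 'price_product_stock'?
60429

Step 1: For each record, compute price * stock
Example calculations:
  91 * 67 = 6097
  164 * 94 = 15416
  174 * 39 = 6786
  ...
Step 2: Sum all derived values
Step 3: Total = 60429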